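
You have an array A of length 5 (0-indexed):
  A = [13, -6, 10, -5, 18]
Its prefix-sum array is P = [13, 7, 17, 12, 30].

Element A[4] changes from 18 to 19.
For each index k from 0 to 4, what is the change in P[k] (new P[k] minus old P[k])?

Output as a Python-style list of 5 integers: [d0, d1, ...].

Element change: A[4] 18 -> 19, delta = 1
For k < 4: P[k] unchanged, delta_P[k] = 0
For k >= 4: P[k] shifts by exactly 1
Delta array: [0, 0, 0, 0, 1]

Answer: [0, 0, 0, 0, 1]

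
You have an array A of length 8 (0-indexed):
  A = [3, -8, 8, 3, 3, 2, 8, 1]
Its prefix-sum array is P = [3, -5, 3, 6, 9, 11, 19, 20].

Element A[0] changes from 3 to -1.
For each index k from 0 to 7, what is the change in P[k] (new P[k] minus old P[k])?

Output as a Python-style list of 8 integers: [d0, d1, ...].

Element change: A[0] 3 -> -1, delta = -4
For k < 0: P[k] unchanged, delta_P[k] = 0
For k >= 0: P[k] shifts by exactly -4
Delta array: [-4, -4, -4, -4, -4, -4, -4, -4]

Answer: [-4, -4, -4, -4, -4, -4, -4, -4]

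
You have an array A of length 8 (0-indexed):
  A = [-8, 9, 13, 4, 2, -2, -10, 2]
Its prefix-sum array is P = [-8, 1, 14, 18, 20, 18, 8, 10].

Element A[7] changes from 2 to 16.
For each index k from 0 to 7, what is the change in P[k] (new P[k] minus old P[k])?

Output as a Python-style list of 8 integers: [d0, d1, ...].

Answer: [0, 0, 0, 0, 0, 0, 0, 14]

Derivation:
Element change: A[7] 2 -> 16, delta = 14
For k < 7: P[k] unchanged, delta_P[k] = 0
For k >= 7: P[k] shifts by exactly 14
Delta array: [0, 0, 0, 0, 0, 0, 0, 14]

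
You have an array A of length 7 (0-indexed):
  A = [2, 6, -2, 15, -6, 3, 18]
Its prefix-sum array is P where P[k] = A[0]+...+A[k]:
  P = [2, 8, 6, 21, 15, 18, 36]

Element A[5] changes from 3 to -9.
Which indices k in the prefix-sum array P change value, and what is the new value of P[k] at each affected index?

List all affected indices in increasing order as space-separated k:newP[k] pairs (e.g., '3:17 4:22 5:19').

Answer: 5:6 6:24

Derivation:
P[k] = A[0] + ... + A[k]
P[k] includes A[5] iff k >= 5
Affected indices: 5, 6, ..., 6; delta = -12
  P[5]: 18 + -12 = 6
  P[6]: 36 + -12 = 24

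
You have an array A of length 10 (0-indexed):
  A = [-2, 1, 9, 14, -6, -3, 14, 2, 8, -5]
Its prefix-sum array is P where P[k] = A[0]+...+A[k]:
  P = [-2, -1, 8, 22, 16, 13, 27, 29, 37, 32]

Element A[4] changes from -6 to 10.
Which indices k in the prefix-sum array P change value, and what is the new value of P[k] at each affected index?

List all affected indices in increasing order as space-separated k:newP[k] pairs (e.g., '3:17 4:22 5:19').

Answer: 4:32 5:29 6:43 7:45 8:53 9:48

Derivation:
P[k] = A[0] + ... + A[k]
P[k] includes A[4] iff k >= 4
Affected indices: 4, 5, ..., 9; delta = 16
  P[4]: 16 + 16 = 32
  P[5]: 13 + 16 = 29
  P[6]: 27 + 16 = 43
  P[7]: 29 + 16 = 45
  P[8]: 37 + 16 = 53
  P[9]: 32 + 16 = 48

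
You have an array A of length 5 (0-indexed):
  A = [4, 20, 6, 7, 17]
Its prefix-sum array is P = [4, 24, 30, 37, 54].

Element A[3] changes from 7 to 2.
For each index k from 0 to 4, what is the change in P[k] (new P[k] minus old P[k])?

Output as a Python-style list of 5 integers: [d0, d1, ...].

Answer: [0, 0, 0, -5, -5]

Derivation:
Element change: A[3] 7 -> 2, delta = -5
For k < 3: P[k] unchanged, delta_P[k] = 0
For k >= 3: P[k] shifts by exactly -5
Delta array: [0, 0, 0, -5, -5]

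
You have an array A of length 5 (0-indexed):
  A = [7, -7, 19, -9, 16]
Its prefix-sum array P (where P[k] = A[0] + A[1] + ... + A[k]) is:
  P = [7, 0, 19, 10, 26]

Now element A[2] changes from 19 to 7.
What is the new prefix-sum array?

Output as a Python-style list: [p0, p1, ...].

Answer: [7, 0, 7, -2, 14]

Derivation:
Change: A[2] 19 -> 7, delta = -12
P[k] for k < 2: unchanged (A[2] not included)
P[k] for k >= 2: shift by delta = -12
  P[0] = 7 + 0 = 7
  P[1] = 0 + 0 = 0
  P[2] = 19 + -12 = 7
  P[3] = 10 + -12 = -2
  P[4] = 26 + -12 = 14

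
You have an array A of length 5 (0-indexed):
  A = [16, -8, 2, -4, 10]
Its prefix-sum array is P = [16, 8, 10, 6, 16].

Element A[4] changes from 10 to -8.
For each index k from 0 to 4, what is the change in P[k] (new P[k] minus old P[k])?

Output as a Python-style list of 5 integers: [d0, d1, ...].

Element change: A[4] 10 -> -8, delta = -18
For k < 4: P[k] unchanged, delta_P[k] = 0
For k >= 4: P[k] shifts by exactly -18
Delta array: [0, 0, 0, 0, -18]

Answer: [0, 0, 0, 0, -18]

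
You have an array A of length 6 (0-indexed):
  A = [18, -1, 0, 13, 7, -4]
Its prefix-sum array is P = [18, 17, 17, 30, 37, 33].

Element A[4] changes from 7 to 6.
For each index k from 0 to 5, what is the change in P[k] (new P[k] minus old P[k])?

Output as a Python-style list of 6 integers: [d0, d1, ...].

Answer: [0, 0, 0, 0, -1, -1]

Derivation:
Element change: A[4] 7 -> 6, delta = -1
For k < 4: P[k] unchanged, delta_P[k] = 0
For k >= 4: P[k] shifts by exactly -1
Delta array: [0, 0, 0, 0, -1, -1]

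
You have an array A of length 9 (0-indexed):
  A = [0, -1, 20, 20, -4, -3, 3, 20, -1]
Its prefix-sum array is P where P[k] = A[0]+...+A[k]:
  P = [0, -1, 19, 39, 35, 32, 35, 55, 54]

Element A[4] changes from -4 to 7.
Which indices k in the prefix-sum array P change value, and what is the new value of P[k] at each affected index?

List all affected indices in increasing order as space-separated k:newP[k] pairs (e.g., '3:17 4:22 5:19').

P[k] = A[0] + ... + A[k]
P[k] includes A[4] iff k >= 4
Affected indices: 4, 5, ..., 8; delta = 11
  P[4]: 35 + 11 = 46
  P[5]: 32 + 11 = 43
  P[6]: 35 + 11 = 46
  P[7]: 55 + 11 = 66
  P[8]: 54 + 11 = 65

Answer: 4:46 5:43 6:46 7:66 8:65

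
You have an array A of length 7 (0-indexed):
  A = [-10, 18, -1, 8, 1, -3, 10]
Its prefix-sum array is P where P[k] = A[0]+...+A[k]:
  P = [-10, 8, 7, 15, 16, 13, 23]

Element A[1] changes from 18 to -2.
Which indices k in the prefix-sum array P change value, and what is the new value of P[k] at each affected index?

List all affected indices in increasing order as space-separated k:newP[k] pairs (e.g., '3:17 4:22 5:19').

Answer: 1:-12 2:-13 3:-5 4:-4 5:-7 6:3

Derivation:
P[k] = A[0] + ... + A[k]
P[k] includes A[1] iff k >= 1
Affected indices: 1, 2, ..., 6; delta = -20
  P[1]: 8 + -20 = -12
  P[2]: 7 + -20 = -13
  P[3]: 15 + -20 = -5
  P[4]: 16 + -20 = -4
  P[5]: 13 + -20 = -7
  P[6]: 23 + -20 = 3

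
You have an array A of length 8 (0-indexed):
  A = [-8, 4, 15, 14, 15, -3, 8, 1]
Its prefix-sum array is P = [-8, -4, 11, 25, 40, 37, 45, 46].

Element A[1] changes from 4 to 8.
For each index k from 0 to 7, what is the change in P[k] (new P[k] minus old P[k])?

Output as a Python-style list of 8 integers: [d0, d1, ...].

Element change: A[1] 4 -> 8, delta = 4
For k < 1: P[k] unchanged, delta_P[k] = 0
For k >= 1: P[k] shifts by exactly 4
Delta array: [0, 4, 4, 4, 4, 4, 4, 4]

Answer: [0, 4, 4, 4, 4, 4, 4, 4]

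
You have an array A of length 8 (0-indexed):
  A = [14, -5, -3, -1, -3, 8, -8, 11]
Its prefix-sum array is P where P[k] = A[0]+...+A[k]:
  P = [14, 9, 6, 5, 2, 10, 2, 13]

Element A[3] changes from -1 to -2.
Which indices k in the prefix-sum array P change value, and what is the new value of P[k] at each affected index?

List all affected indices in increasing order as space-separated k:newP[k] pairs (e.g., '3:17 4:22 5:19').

P[k] = A[0] + ... + A[k]
P[k] includes A[3] iff k >= 3
Affected indices: 3, 4, ..., 7; delta = -1
  P[3]: 5 + -1 = 4
  P[4]: 2 + -1 = 1
  P[5]: 10 + -1 = 9
  P[6]: 2 + -1 = 1
  P[7]: 13 + -1 = 12

Answer: 3:4 4:1 5:9 6:1 7:12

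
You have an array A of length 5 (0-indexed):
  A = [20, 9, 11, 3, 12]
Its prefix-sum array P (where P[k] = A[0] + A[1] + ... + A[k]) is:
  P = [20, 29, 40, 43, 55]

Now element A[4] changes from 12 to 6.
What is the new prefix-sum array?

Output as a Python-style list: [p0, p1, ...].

Answer: [20, 29, 40, 43, 49]

Derivation:
Change: A[4] 12 -> 6, delta = -6
P[k] for k < 4: unchanged (A[4] not included)
P[k] for k >= 4: shift by delta = -6
  P[0] = 20 + 0 = 20
  P[1] = 29 + 0 = 29
  P[2] = 40 + 0 = 40
  P[3] = 43 + 0 = 43
  P[4] = 55 + -6 = 49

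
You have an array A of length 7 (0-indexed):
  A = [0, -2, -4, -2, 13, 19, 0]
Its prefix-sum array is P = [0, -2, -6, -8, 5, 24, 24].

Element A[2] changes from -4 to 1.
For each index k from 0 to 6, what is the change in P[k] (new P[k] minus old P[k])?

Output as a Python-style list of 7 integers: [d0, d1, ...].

Answer: [0, 0, 5, 5, 5, 5, 5]

Derivation:
Element change: A[2] -4 -> 1, delta = 5
For k < 2: P[k] unchanged, delta_P[k] = 0
For k >= 2: P[k] shifts by exactly 5
Delta array: [0, 0, 5, 5, 5, 5, 5]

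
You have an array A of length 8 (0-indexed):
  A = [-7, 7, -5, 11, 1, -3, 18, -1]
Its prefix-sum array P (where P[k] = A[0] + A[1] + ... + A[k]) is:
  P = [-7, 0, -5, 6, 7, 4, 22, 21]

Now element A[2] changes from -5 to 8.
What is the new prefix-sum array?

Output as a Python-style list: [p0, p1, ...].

Change: A[2] -5 -> 8, delta = 13
P[k] for k < 2: unchanged (A[2] not included)
P[k] for k >= 2: shift by delta = 13
  P[0] = -7 + 0 = -7
  P[1] = 0 + 0 = 0
  P[2] = -5 + 13 = 8
  P[3] = 6 + 13 = 19
  P[4] = 7 + 13 = 20
  P[5] = 4 + 13 = 17
  P[6] = 22 + 13 = 35
  P[7] = 21 + 13 = 34

Answer: [-7, 0, 8, 19, 20, 17, 35, 34]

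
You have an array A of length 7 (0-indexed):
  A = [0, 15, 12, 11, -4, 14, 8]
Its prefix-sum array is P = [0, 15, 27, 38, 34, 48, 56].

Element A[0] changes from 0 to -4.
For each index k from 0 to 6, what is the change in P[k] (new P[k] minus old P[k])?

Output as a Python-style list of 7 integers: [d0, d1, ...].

Answer: [-4, -4, -4, -4, -4, -4, -4]

Derivation:
Element change: A[0] 0 -> -4, delta = -4
For k < 0: P[k] unchanged, delta_P[k] = 0
For k >= 0: P[k] shifts by exactly -4
Delta array: [-4, -4, -4, -4, -4, -4, -4]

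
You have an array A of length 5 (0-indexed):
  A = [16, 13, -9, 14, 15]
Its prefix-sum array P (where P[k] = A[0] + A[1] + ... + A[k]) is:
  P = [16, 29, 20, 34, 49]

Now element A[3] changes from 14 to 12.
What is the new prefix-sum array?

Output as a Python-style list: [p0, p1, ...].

Answer: [16, 29, 20, 32, 47]

Derivation:
Change: A[3] 14 -> 12, delta = -2
P[k] for k < 3: unchanged (A[3] not included)
P[k] for k >= 3: shift by delta = -2
  P[0] = 16 + 0 = 16
  P[1] = 29 + 0 = 29
  P[2] = 20 + 0 = 20
  P[3] = 34 + -2 = 32
  P[4] = 49 + -2 = 47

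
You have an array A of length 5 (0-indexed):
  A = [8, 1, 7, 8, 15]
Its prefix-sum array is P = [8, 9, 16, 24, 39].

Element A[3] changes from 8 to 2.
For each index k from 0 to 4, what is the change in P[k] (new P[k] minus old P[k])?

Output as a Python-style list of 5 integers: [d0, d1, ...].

Element change: A[3] 8 -> 2, delta = -6
For k < 3: P[k] unchanged, delta_P[k] = 0
For k >= 3: P[k] shifts by exactly -6
Delta array: [0, 0, 0, -6, -6]

Answer: [0, 0, 0, -6, -6]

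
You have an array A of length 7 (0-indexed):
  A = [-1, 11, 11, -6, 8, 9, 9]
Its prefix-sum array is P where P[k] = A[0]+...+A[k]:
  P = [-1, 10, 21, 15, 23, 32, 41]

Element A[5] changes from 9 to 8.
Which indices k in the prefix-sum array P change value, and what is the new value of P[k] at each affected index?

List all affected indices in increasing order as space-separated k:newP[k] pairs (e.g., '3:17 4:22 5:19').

P[k] = A[0] + ... + A[k]
P[k] includes A[5] iff k >= 5
Affected indices: 5, 6, ..., 6; delta = -1
  P[5]: 32 + -1 = 31
  P[6]: 41 + -1 = 40

Answer: 5:31 6:40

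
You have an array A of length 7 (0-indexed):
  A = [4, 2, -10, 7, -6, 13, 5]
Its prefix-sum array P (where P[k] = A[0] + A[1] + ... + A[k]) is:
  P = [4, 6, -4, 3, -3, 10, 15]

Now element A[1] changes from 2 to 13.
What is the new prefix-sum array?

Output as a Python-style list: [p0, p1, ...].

Answer: [4, 17, 7, 14, 8, 21, 26]

Derivation:
Change: A[1] 2 -> 13, delta = 11
P[k] for k < 1: unchanged (A[1] not included)
P[k] for k >= 1: shift by delta = 11
  P[0] = 4 + 0 = 4
  P[1] = 6 + 11 = 17
  P[2] = -4 + 11 = 7
  P[3] = 3 + 11 = 14
  P[4] = -3 + 11 = 8
  P[5] = 10 + 11 = 21
  P[6] = 15 + 11 = 26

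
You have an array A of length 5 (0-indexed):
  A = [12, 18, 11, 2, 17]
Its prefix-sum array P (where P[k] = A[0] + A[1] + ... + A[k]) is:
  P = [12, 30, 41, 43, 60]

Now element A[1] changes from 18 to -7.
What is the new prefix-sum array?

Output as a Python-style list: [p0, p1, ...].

Change: A[1] 18 -> -7, delta = -25
P[k] for k < 1: unchanged (A[1] not included)
P[k] for k >= 1: shift by delta = -25
  P[0] = 12 + 0 = 12
  P[1] = 30 + -25 = 5
  P[2] = 41 + -25 = 16
  P[3] = 43 + -25 = 18
  P[4] = 60 + -25 = 35

Answer: [12, 5, 16, 18, 35]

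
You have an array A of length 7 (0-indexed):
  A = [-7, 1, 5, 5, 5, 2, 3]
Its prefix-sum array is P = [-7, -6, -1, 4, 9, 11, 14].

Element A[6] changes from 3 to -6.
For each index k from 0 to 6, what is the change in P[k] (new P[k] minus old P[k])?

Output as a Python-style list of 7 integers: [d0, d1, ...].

Element change: A[6] 3 -> -6, delta = -9
For k < 6: P[k] unchanged, delta_P[k] = 0
For k >= 6: P[k] shifts by exactly -9
Delta array: [0, 0, 0, 0, 0, 0, -9]

Answer: [0, 0, 0, 0, 0, 0, -9]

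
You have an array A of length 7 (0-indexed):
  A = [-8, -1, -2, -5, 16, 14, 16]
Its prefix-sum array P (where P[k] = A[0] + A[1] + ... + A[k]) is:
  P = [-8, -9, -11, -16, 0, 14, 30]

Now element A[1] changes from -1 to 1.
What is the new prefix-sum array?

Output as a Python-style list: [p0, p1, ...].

Answer: [-8, -7, -9, -14, 2, 16, 32]

Derivation:
Change: A[1] -1 -> 1, delta = 2
P[k] for k < 1: unchanged (A[1] not included)
P[k] for k >= 1: shift by delta = 2
  P[0] = -8 + 0 = -8
  P[1] = -9 + 2 = -7
  P[2] = -11 + 2 = -9
  P[3] = -16 + 2 = -14
  P[4] = 0 + 2 = 2
  P[5] = 14 + 2 = 16
  P[6] = 30 + 2 = 32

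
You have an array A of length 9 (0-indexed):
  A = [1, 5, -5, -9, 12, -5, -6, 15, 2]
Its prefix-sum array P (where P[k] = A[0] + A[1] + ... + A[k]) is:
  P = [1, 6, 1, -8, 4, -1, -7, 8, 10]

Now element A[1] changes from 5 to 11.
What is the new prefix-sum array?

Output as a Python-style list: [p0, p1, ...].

Answer: [1, 12, 7, -2, 10, 5, -1, 14, 16]

Derivation:
Change: A[1] 5 -> 11, delta = 6
P[k] for k < 1: unchanged (A[1] not included)
P[k] for k >= 1: shift by delta = 6
  P[0] = 1 + 0 = 1
  P[1] = 6 + 6 = 12
  P[2] = 1 + 6 = 7
  P[3] = -8 + 6 = -2
  P[4] = 4 + 6 = 10
  P[5] = -1 + 6 = 5
  P[6] = -7 + 6 = -1
  P[7] = 8 + 6 = 14
  P[8] = 10 + 6 = 16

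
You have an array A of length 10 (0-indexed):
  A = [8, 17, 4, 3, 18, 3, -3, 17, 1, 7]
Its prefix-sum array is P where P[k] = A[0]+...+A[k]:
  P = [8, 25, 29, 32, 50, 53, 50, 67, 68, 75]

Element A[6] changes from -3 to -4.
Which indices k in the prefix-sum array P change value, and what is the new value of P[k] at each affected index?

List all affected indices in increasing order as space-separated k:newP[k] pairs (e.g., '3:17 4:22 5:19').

P[k] = A[0] + ... + A[k]
P[k] includes A[6] iff k >= 6
Affected indices: 6, 7, ..., 9; delta = -1
  P[6]: 50 + -1 = 49
  P[7]: 67 + -1 = 66
  P[8]: 68 + -1 = 67
  P[9]: 75 + -1 = 74

Answer: 6:49 7:66 8:67 9:74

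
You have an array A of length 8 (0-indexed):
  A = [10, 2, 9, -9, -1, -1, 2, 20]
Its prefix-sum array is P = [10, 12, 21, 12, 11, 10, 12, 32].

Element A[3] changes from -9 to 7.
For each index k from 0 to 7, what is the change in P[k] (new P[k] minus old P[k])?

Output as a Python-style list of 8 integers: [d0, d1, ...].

Element change: A[3] -9 -> 7, delta = 16
For k < 3: P[k] unchanged, delta_P[k] = 0
For k >= 3: P[k] shifts by exactly 16
Delta array: [0, 0, 0, 16, 16, 16, 16, 16]

Answer: [0, 0, 0, 16, 16, 16, 16, 16]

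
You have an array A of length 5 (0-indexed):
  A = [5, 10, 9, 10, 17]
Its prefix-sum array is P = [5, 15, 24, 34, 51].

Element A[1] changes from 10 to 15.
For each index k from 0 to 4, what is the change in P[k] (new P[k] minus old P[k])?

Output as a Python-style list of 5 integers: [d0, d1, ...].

Element change: A[1] 10 -> 15, delta = 5
For k < 1: P[k] unchanged, delta_P[k] = 0
For k >= 1: P[k] shifts by exactly 5
Delta array: [0, 5, 5, 5, 5]

Answer: [0, 5, 5, 5, 5]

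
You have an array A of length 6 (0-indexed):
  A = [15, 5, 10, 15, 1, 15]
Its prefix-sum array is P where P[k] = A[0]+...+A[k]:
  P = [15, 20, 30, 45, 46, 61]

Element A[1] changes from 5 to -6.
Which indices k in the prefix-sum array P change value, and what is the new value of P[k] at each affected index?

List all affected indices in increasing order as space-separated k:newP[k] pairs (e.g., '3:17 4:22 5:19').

P[k] = A[0] + ... + A[k]
P[k] includes A[1] iff k >= 1
Affected indices: 1, 2, ..., 5; delta = -11
  P[1]: 20 + -11 = 9
  P[2]: 30 + -11 = 19
  P[3]: 45 + -11 = 34
  P[4]: 46 + -11 = 35
  P[5]: 61 + -11 = 50

Answer: 1:9 2:19 3:34 4:35 5:50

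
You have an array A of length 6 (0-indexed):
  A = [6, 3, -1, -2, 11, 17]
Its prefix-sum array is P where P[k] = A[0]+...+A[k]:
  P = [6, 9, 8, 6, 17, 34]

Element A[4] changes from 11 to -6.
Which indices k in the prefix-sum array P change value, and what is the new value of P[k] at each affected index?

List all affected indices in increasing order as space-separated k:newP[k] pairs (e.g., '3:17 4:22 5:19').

Answer: 4:0 5:17

Derivation:
P[k] = A[0] + ... + A[k]
P[k] includes A[4] iff k >= 4
Affected indices: 4, 5, ..., 5; delta = -17
  P[4]: 17 + -17 = 0
  P[5]: 34 + -17 = 17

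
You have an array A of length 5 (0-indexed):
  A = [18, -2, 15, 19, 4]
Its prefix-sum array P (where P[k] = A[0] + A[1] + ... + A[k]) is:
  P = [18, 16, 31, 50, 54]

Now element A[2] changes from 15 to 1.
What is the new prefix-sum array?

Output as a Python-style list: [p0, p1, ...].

Change: A[2] 15 -> 1, delta = -14
P[k] for k < 2: unchanged (A[2] not included)
P[k] for k >= 2: shift by delta = -14
  P[0] = 18 + 0 = 18
  P[1] = 16 + 0 = 16
  P[2] = 31 + -14 = 17
  P[3] = 50 + -14 = 36
  P[4] = 54 + -14 = 40

Answer: [18, 16, 17, 36, 40]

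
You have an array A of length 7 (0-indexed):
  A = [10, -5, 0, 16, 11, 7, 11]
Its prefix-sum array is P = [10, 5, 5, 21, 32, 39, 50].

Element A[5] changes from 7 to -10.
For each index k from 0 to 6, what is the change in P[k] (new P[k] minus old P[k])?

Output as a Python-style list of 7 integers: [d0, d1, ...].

Element change: A[5] 7 -> -10, delta = -17
For k < 5: P[k] unchanged, delta_P[k] = 0
For k >= 5: P[k] shifts by exactly -17
Delta array: [0, 0, 0, 0, 0, -17, -17]

Answer: [0, 0, 0, 0, 0, -17, -17]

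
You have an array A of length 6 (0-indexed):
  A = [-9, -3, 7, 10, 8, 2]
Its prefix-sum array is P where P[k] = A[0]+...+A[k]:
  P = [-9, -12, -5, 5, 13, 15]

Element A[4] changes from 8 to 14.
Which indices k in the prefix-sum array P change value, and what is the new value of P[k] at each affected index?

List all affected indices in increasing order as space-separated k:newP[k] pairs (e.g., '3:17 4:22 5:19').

Answer: 4:19 5:21

Derivation:
P[k] = A[0] + ... + A[k]
P[k] includes A[4] iff k >= 4
Affected indices: 4, 5, ..., 5; delta = 6
  P[4]: 13 + 6 = 19
  P[5]: 15 + 6 = 21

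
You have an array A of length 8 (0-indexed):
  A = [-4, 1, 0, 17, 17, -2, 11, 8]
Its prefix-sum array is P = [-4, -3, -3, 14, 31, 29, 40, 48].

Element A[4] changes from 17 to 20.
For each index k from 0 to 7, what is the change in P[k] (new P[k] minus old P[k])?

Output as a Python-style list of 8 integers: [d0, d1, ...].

Element change: A[4] 17 -> 20, delta = 3
For k < 4: P[k] unchanged, delta_P[k] = 0
For k >= 4: P[k] shifts by exactly 3
Delta array: [0, 0, 0, 0, 3, 3, 3, 3]

Answer: [0, 0, 0, 0, 3, 3, 3, 3]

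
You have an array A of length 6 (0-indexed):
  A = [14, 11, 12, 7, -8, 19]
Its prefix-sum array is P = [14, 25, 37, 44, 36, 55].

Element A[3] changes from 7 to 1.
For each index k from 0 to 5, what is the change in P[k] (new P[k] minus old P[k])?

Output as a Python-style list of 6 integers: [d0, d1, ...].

Answer: [0, 0, 0, -6, -6, -6]

Derivation:
Element change: A[3] 7 -> 1, delta = -6
For k < 3: P[k] unchanged, delta_P[k] = 0
For k >= 3: P[k] shifts by exactly -6
Delta array: [0, 0, 0, -6, -6, -6]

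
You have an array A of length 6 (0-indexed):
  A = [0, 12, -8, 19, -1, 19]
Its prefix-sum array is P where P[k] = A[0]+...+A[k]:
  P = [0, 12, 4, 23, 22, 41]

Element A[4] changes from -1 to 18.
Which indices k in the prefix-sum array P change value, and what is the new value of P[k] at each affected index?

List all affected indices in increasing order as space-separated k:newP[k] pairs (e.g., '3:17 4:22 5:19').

Answer: 4:41 5:60

Derivation:
P[k] = A[0] + ... + A[k]
P[k] includes A[4] iff k >= 4
Affected indices: 4, 5, ..., 5; delta = 19
  P[4]: 22 + 19 = 41
  P[5]: 41 + 19 = 60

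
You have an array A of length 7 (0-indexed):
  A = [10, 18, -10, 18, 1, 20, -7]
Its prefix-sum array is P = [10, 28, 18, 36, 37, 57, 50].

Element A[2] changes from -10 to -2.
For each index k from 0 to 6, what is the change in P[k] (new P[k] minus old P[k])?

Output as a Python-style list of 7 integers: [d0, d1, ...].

Answer: [0, 0, 8, 8, 8, 8, 8]

Derivation:
Element change: A[2] -10 -> -2, delta = 8
For k < 2: P[k] unchanged, delta_P[k] = 0
For k >= 2: P[k] shifts by exactly 8
Delta array: [0, 0, 8, 8, 8, 8, 8]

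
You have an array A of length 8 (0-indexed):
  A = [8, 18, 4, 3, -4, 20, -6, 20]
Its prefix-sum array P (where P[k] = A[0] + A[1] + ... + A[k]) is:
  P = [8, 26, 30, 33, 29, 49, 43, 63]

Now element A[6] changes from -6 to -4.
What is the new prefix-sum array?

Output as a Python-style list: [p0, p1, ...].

Change: A[6] -6 -> -4, delta = 2
P[k] for k < 6: unchanged (A[6] not included)
P[k] for k >= 6: shift by delta = 2
  P[0] = 8 + 0 = 8
  P[1] = 26 + 0 = 26
  P[2] = 30 + 0 = 30
  P[3] = 33 + 0 = 33
  P[4] = 29 + 0 = 29
  P[5] = 49 + 0 = 49
  P[6] = 43 + 2 = 45
  P[7] = 63 + 2 = 65

Answer: [8, 26, 30, 33, 29, 49, 45, 65]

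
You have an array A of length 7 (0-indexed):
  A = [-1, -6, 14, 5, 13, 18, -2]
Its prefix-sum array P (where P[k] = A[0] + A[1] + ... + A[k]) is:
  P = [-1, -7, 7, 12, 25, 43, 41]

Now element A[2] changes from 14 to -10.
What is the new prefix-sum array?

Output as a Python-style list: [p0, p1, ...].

Answer: [-1, -7, -17, -12, 1, 19, 17]

Derivation:
Change: A[2] 14 -> -10, delta = -24
P[k] for k < 2: unchanged (A[2] not included)
P[k] for k >= 2: shift by delta = -24
  P[0] = -1 + 0 = -1
  P[1] = -7 + 0 = -7
  P[2] = 7 + -24 = -17
  P[3] = 12 + -24 = -12
  P[4] = 25 + -24 = 1
  P[5] = 43 + -24 = 19
  P[6] = 41 + -24 = 17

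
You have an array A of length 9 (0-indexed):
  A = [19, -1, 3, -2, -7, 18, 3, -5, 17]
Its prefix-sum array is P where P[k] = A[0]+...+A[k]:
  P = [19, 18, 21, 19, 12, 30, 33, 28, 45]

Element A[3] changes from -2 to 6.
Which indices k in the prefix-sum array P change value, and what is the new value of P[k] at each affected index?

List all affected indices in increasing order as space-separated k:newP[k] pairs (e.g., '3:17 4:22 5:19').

P[k] = A[0] + ... + A[k]
P[k] includes A[3] iff k >= 3
Affected indices: 3, 4, ..., 8; delta = 8
  P[3]: 19 + 8 = 27
  P[4]: 12 + 8 = 20
  P[5]: 30 + 8 = 38
  P[6]: 33 + 8 = 41
  P[7]: 28 + 8 = 36
  P[8]: 45 + 8 = 53

Answer: 3:27 4:20 5:38 6:41 7:36 8:53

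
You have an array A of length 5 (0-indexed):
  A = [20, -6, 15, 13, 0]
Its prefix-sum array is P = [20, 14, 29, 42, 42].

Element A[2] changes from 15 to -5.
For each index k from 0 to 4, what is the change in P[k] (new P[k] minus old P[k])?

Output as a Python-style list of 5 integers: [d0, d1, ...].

Answer: [0, 0, -20, -20, -20]

Derivation:
Element change: A[2] 15 -> -5, delta = -20
For k < 2: P[k] unchanged, delta_P[k] = 0
For k >= 2: P[k] shifts by exactly -20
Delta array: [0, 0, -20, -20, -20]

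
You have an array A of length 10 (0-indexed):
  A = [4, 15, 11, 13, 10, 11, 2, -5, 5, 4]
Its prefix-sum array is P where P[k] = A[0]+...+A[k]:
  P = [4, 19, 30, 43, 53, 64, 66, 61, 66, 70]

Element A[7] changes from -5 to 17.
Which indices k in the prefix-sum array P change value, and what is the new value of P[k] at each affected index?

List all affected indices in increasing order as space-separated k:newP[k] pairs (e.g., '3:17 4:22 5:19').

P[k] = A[0] + ... + A[k]
P[k] includes A[7] iff k >= 7
Affected indices: 7, 8, ..., 9; delta = 22
  P[7]: 61 + 22 = 83
  P[8]: 66 + 22 = 88
  P[9]: 70 + 22 = 92

Answer: 7:83 8:88 9:92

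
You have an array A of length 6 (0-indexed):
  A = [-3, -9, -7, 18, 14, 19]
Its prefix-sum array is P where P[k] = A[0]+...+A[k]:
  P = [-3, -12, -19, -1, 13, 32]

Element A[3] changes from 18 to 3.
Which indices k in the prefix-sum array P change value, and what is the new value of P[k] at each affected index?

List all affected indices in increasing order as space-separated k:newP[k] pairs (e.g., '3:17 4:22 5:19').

Answer: 3:-16 4:-2 5:17

Derivation:
P[k] = A[0] + ... + A[k]
P[k] includes A[3] iff k >= 3
Affected indices: 3, 4, ..., 5; delta = -15
  P[3]: -1 + -15 = -16
  P[4]: 13 + -15 = -2
  P[5]: 32 + -15 = 17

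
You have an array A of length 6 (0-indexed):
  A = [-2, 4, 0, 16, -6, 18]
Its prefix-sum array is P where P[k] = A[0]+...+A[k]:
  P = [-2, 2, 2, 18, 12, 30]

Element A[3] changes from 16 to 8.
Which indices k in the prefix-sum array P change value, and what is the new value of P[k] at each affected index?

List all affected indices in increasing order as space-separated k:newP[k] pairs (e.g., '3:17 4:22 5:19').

Answer: 3:10 4:4 5:22

Derivation:
P[k] = A[0] + ... + A[k]
P[k] includes A[3] iff k >= 3
Affected indices: 3, 4, ..., 5; delta = -8
  P[3]: 18 + -8 = 10
  P[4]: 12 + -8 = 4
  P[5]: 30 + -8 = 22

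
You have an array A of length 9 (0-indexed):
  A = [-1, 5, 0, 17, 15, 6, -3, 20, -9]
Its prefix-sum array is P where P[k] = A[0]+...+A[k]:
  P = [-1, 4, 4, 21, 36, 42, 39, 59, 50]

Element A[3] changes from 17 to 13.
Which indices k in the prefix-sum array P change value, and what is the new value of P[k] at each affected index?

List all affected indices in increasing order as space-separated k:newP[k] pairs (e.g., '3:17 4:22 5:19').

P[k] = A[0] + ... + A[k]
P[k] includes A[3] iff k >= 3
Affected indices: 3, 4, ..., 8; delta = -4
  P[3]: 21 + -4 = 17
  P[4]: 36 + -4 = 32
  P[5]: 42 + -4 = 38
  P[6]: 39 + -4 = 35
  P[7]: 59 + -4 = 55
  P[8]: 50 + -4 = 46

Answer: 3:17 4:32 5:38 6:35 7:55 8:46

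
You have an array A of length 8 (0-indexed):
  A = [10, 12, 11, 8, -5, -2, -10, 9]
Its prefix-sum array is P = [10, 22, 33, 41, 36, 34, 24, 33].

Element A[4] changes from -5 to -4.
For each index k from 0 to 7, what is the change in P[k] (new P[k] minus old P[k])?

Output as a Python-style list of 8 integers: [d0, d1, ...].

Element change: A[4] -5 -> -4, delta = 1
For k < 4: P[k] unchanged, delta_P[k] = 0
For k >= 4: P[k] shifts by exactly 1
Delta array: [0, 0, 0, 0, 1, 1, 1, 1]

Answer: [0, 0, 0, 0, 1, 1, 1, 1]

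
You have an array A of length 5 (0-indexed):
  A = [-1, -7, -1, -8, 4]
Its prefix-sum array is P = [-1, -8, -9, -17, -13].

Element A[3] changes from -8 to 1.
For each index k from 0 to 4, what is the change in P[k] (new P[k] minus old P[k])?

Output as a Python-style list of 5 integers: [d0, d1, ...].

Element change: A[3] -8 -> 1, delta = 9
For k < 3: P[k] unchanged, delta_P[k] = 0
For k >= 3: P[k] shifts by exactly 9
Delta array: [0, 0, 0, 9, 9]

Answer: [0, 0, 0, 9, 9]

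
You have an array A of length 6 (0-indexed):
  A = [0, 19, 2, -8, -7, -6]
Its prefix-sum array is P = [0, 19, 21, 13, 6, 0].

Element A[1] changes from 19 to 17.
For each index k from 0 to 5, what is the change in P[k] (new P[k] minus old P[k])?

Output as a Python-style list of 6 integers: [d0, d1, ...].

Element change: A[1] 19 -> 17, delta = -2
For k < 1: P[k] unchanged, delta_P[k] = 0
For k >= 1: P[k] shifts by exactly -2
Delta array: [0, -2, -2, -2, -2, -2]

Answer: [0, -2, -2, -2, -2, -2]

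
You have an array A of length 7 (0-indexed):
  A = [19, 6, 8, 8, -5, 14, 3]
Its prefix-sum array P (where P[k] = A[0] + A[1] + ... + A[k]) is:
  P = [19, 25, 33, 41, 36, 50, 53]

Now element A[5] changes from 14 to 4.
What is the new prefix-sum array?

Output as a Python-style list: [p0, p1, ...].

Answer: [19, 25, 33, 41, 36, 40, 43]

Derivation:
Change: A[5] 14 -> 4, delta = -10
P[k] for k < 5: unchanged (A[5] not included)
P[k] for k >= 5: shift by delta = -10
  P[0] = 19 + 0 = 19
  P[1] = 25 + 0 = 25
  P[2] = 33 + 0 = 33
  P[3] = 41 + 0 = 41
  P[4] = 36 + 0 = 36
  P[5] = 50 + -10 = 40
  P[6] = 53 + -10 = 43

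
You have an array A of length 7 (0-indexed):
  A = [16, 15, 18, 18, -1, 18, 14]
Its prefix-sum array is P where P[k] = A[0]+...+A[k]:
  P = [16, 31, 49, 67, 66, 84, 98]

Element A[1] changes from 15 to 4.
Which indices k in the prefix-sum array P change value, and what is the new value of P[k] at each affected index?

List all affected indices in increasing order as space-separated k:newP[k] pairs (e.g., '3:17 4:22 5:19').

Answer: 1:20 2:38 3:56 4:55 5:73 6:87

Derivation:
P[k] = A[0] + ... + A[k]
P[k] includes A[1] iff k >= 1
Affected indices: 1, 2, ..., 6; delta = -11
  P[1]: 31 + -11 = 20
  P[2]: 49 + -11 = 38
  P[3]: 67 + -11 = 56
  P[4]: 66 + -11 = 55
  P[5]: 84 + -11 = 73
  P[6]: 98 + -11 = 87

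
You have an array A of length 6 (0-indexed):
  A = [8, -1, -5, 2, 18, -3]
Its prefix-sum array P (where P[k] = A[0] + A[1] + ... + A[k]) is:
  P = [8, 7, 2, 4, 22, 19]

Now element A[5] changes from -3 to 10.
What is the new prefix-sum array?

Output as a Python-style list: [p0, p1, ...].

Change: A[5] -3 -> 10, delta = 13
P[k] for k < 5: unchanged (A[5] not included)
P[k] for k >= 5: shift by delta = 13
  P[0] = 8 + 0 = 8
  P[1] = 7 + 0 = 7
  P[2] = 2 + 0 = 2
  P[3] = 4 + 0 = 4
  P[4] = 22 + 0 = 22
  P[5] = 19 + 13 = 32

Answer: [8, 7, 2, 4, 22, 32]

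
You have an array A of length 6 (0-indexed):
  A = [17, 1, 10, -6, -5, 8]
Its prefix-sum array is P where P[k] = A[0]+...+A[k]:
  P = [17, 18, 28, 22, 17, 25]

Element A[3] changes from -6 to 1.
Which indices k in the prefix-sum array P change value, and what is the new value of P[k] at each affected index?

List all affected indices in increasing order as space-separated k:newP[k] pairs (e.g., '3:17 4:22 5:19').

P[k] = A[0] + ... + A[k]
P[k] includes A[3] iff k >= 3
Affected indices: 3, 4, ..., 5; delta = 7
  P[3]: 22 + 7 = 29
  P[4]: 17 + 7 = 24
  P[5]: 25 + 7 = 32

Answer: 3:29 4:24 5:32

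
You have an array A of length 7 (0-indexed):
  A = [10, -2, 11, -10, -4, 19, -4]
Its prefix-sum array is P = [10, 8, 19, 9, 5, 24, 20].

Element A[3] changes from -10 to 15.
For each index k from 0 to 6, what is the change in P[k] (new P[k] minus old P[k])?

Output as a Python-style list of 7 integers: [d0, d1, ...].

Element change: A[3] -10 -> 15, delta = 25
For k < 3: P[k] unchanged, delta_P[k] = 0
For k >= 3: P[k] shifts by exactly 25
Delta array: [0, 0, 0, 25, 25, 25, 25]

Answer: [0, 0, 0, 25, 25, 25, 25]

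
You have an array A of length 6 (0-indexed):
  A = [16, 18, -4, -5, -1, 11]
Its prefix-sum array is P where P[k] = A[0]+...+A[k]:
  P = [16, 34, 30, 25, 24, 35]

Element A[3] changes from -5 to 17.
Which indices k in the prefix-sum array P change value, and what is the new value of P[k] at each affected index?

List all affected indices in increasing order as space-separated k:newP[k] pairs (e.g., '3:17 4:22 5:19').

P[k] = A[0] + ... + A[k]
P[k] includes A[3] iff k >= 3
Affected indices: 3, 4, ..., 5; delta = 22
  P[3]: 25 + 22 = 47
  P[4]: 24 + 22 = 46
  P[5]: 35 + 22 = 57

Answer: 3:47 4:46 5:57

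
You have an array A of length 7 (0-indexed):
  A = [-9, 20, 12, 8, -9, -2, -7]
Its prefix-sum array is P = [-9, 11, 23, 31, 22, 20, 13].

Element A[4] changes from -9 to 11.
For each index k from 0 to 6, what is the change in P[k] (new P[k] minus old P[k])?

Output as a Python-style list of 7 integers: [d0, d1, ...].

Answer: [0, 0, 0, 0, 20, 20, 20]

Derivation:
Element change: A[4] -9 -> 11, delta = 20
For k < 4: P[k] unchanged, delta_P[k] = 0
For k >= 4: P[k] shifts by exactly 20
Delta array: [0, 0, 0, 0, 20, 20, 20]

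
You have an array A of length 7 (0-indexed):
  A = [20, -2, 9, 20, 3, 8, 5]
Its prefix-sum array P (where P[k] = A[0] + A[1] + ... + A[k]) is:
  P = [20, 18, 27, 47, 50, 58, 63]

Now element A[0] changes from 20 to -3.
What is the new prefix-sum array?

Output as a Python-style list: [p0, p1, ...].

Answer: [-3, -5, 4, 24, 27, 35, 40]

Derivation:
Change: A[0] 20 -> -3, delta = -23
P[k] for k < 0: unchanged (A[0] not included)
P[k] for k >= 0: shift by delta = -23
  P[0] = 20 + -23 = -3
  P[1] = 18 + -23 = -5
  P[2] = 27 + -23 = 4
  P[3] = 47 + -23 = 24
  P[4] = 50 + -23 = 27
  P[5] = 58 + -23 = 35
  P[6] = 63 + -23 = 40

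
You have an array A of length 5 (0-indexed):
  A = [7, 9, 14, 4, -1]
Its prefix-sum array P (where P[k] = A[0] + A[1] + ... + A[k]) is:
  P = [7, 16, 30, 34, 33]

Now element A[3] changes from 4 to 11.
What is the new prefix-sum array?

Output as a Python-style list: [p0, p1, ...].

Change: A[3] 4 -> 11, delta = 7
P[k] for k < 3: unchanged (A[3] not included)
P[k] for k >= 3: shift by delta = 7
  P[0] = 7 + 0 = 7
  P[1] = 16 + 0 = 16
  P[2] = 30 + 0 = 30
  P[3] = 34 + 7 = 41
  P[4] = 33 + 7 = 40

Answer: [7, 16, 30, 41, 40]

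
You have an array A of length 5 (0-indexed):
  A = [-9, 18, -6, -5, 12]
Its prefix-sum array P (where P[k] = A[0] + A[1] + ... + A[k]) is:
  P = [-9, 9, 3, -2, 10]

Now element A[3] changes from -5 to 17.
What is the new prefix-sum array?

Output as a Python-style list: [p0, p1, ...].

Change: A[3] -5 -> 17, delta = 22
P[k] for k < 3: unchanged (A[3] not included)
P[k] for k >= 3: shift by delta = 22
  P[0] = -9 + 0 = -9
  P[1] = 9 + 0 = 9
  P[2] = 3 + 0 = 3
  P[3] = -2 + 22 = 20
  P[4] = 10 + 22 = 32

Answer: [-9, 9, 3, 20, 32]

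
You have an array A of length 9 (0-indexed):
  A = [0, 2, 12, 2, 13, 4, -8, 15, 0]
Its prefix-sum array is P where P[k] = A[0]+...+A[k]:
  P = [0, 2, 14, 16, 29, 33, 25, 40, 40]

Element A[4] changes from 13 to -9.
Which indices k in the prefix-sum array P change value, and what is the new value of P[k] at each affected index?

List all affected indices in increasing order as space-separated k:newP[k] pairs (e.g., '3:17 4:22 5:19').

Answer: 4:7 5:11 6:3 7:18 8:18

Derivation:
P[k] = A[0] + ... + A[k]
P[k] includes A[4] iff k >= 4
Affected indices: 4, 5, ..., 8; delta = -22
  P[4]: 29 + -22 = 7
  P[5]: 33 + -22 = 11
  P[6]: 25 + -22 = 3
  P[7]: 40 + -22 = 18
  P[8]: 40 + -22 = 18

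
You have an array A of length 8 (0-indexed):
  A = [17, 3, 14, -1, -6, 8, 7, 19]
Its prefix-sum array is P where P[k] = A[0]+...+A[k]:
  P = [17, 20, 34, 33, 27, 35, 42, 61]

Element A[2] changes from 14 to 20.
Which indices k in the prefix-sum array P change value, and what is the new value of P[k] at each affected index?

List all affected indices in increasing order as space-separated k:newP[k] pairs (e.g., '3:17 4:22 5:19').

P[k] = A[0] + ... + A[k]
P[k] includes A[2] iff k >= 2
Affected indices: 2, 3, ..., 7; delta = 6
  P[2]: 34 + 6 = 40
  P[3]: 33 + 6 = 39
  P[4]: 27 + 6 = 33
  P[5]: 35 + 6 = 41
  P[6]: 42 + 6 = 48
  P[7]: 61 + 6 = 67

Answer: 2:40 3:39 4:33 5:41 6:48 7:67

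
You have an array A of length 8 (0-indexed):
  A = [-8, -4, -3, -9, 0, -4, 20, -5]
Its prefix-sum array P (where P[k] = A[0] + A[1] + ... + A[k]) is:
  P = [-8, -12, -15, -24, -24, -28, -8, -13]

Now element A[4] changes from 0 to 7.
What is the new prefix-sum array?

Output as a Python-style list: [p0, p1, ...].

Change: A[4] 0 -> 7, delta = 7
P[k] for k < 4: unchanged (A[4] not included)
P[k] for k >= 4: shift by delta = 7
  P[0] = -8 + 0 = -8
  P[1] = -12 + 0 = -12
  P[2] = -15 + 0 = -15
  P[3] = -24 + 0 = -24
  P[4] = -24 + 7 = -17
  P[5] = -28 + 7 = -21
  P[6] = -8 + 7 = -1
  P[7] = -13 + 7 = -6

Answer: [-8, -12, -15, -24, -17, -21, -1, -6]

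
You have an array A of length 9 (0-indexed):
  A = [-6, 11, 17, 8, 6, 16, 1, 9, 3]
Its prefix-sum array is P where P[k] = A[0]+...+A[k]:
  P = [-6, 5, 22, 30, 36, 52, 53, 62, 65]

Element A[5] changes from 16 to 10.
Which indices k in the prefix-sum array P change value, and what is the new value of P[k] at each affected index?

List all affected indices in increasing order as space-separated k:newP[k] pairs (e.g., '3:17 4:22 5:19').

Answer: 5:46 6:47 7:56 8:59

Derivation:
P[k] = A[0] + ... + A[k]
P[k] includes A[5] iff k >= 5
Affected indices: 5, 6, ..., 8; delta = -6
  P[5]: 52 + -6 = 46
  P[6]: 53 + -6 = 47
  P[7]: 62 + -6 = 56
  P[8]: 65 + -6 = 59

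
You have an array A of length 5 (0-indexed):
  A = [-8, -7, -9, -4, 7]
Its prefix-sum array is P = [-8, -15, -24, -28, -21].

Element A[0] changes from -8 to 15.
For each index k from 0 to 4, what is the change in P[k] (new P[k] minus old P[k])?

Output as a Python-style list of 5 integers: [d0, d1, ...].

Answer: [23, 23, 23, 23, 23]

Derivation:
Element change: A[0] -8 -> 15, delta = 23
For k < 0: P[k] unchanged, delta_P[k] = 0
For k >= 0: P[k] shifts by exactly 23
Delta array: [23, 23, 23, 23, 23]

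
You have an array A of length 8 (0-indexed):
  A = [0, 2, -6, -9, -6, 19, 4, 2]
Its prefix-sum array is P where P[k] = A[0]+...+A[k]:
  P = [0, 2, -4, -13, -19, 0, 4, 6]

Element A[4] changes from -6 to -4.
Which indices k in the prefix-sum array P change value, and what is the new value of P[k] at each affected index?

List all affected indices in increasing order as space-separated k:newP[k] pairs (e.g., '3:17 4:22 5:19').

Answer: 4:-17 5:2 6:6 7:8

Derivation:
P[k] = A[0] + ... + A[k]
P[k] includes A[4] iff k >= 4
Affected indices: 4, 5, ..., 7; delta = 2
  P[4]: -19 + 2 = -17
  P[5]: 0 + 2 = 2
  P[6]: 4 + 2 = 6
  P[7]: 6 + 2 = 8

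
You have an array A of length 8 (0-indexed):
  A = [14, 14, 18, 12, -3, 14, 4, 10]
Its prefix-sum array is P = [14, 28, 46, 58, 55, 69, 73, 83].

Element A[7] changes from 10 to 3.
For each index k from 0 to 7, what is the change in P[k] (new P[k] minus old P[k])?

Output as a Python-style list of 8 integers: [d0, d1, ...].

Element change: A[7] 10 -> 3, delta = -7
For k < 7: P[k] unchanged, delta_P[k] = 0
For k >= 7: P[k] shifts by exactly -7
Delta array: [0, 0, 0, 0, 0, 0, 0, -7]

Answer: [0, 0, 0, 0, 0, 0, 0, -7]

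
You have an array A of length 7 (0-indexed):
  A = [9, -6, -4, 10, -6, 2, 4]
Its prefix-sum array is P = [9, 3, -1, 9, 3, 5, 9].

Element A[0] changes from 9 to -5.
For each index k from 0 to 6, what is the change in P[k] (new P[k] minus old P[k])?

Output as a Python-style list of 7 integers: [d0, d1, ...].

Element change: A[0] 9 -> -5, delta = -14
For k < 0: P[k] unchanged, delta_P[k] = 0
For k >= 0: P[k] shifts by exactly -14
Delta array: [-14, -14, -14, -14, -14, -14, -14]

Answer: [-14, -14, -14, -14, -14, -14, -14]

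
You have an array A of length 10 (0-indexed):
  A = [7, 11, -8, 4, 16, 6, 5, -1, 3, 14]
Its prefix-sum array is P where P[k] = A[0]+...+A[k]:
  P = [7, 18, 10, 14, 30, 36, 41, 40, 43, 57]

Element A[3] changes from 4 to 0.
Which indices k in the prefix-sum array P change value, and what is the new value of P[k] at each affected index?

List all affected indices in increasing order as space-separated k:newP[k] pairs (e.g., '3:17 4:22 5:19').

P[k] = A[0] + ... + A[k]
P[k] includes A[3] iff k >= 3
Affected indices: 3, 4, ..., 9; delta = -4
  P[3]: 14 + -4 = 10
  P[4]: 30 + -4 = 26
  P[5]: 36 + -4 = 32
  P[6]: 41 + -4 = 37
  P[7]: 40 + -4 = 36
  P[8]: 43 + -4 = 39
  P[9]: 57 + -4 = 53

Answer: 3:10 4:26 5:32 6:37 7:36 8:39 9:53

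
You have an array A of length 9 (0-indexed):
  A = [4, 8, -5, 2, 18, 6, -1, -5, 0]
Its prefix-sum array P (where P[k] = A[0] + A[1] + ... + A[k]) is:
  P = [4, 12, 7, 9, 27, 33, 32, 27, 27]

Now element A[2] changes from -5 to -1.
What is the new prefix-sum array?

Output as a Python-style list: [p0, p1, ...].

Change: A[2] -5 -> -1, delta = 4
P[k] for k < 2: unchanged (A[2] not included)
P[k] for k >= 2: shift by delta = 4
  P[0] = 4 + 0 = 4
  P[1] = 12 + 0 = 12
  P[2] = 7 + 4 = 11
  P[3] = 9 + 4 = 13
  P[4] = 27 + 4 = 31
  P[5] = 33 + 4 = 37
  P[6] = 32 + 4 = 36
  P[7] = 27 + 4 = 31
  P[8] = 27 + 4 = 31

Answer: [4, 12, 11, 13, 31, 37, 36, 31, 31]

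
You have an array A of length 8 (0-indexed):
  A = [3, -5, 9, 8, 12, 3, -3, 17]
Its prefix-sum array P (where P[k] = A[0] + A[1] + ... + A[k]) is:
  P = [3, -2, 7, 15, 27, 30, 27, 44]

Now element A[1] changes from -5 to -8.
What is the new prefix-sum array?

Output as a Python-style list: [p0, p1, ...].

Answer: [3, -5, 4, 12, 24, 27, 24, 41]

Derivation:
Change: A[1] -5 -> -8, delta = -3
P[k] for k < 1: unchanged (A[1] not included)
P[k] for k >= 1: shift by delta = -3
  P[0] = 3 + 0 = 3
  P[1] = -2 + -3 = -5
  P[2] = 7 + -3 = 4
  P[3] = 15 + -3 = 12
  P[4] = 27 + -3 = 24
  P[5] = 30 + -3 = 27
  P[6] = 27 + -3 = 24
  P[7] = 44 + -3 = 41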